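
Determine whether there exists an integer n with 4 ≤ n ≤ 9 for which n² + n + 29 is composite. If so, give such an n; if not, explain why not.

At n = 4: 4² + 4 + 29 = 49 = 7·7, which is composite.

n = 4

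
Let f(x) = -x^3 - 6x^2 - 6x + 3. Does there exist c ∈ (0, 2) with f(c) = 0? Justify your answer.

Yes, f has a root in the interval.

f(0) = 3 and f(2) = -41, which have opposite signs.
Since f is a polynomial it is continuous on [0, 2].
By the Intermediate Value Theorem, f takes the value 0 somewhere in the open interval.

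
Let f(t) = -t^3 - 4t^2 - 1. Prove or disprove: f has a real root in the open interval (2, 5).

The endpoint values f(2) = -25 and f(5) = -226 are both negative. Claim: f(t) < 0 for every t in (2, 5).
Shift to the endpoint 2: with t = 2 + u (0 < u < 3), one computes f(2 + u) = -u^3 - 10u^2 - 28u - 25.
All 4 nonzero coefficients of this polynomial in u are negative; hence for u > 0 the value is a sum of negative terms (the constant -25 among them).
Therefore f(t) < 0 throughout (2, 5), and f has no zero there.

No such root exists.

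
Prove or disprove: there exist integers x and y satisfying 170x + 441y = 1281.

170 and 441 are coprime, so 170x + 441y ranges over all of ℤ.
Euclidean algorithm: 441 = 2·170 + 101, 170 = 1·101 + 69, 101 = 1·69 + 32, 69 = 2·32 + 5, 32 = 6·5 + 2, 5 = 2·2 + 1, 2 = 2·1 + 0.
Unwinding: 1 = 5 − 2·2 = 5 − 2·(32 − 6·5) = −2·32 + 13·5 = −2·32 + 13·(69 − 2·32) = 13·69 − 28·32 = 13·69 − 28·(101 − 1·69) = −28·101 + 41·69 = −28·101 + 41·(170 − 1·101) = 41·170 − 69·101 = 41·170 − 69·(441 − 2·170) = −69·441 + 179·170, i.e. 170·179 + 441·(-69) = 1.
Multiplying through by 1281: x = 179·1281 = 229299, y = (-69)·1281 = -88389 is a solution.
The general solution is x = 229299 + 441k, y = -88389 − 170k; taking k = -519 gives the smaller pair x = 420, y = -159.
Check: 170·420 + 441·(-159) = 71400 − 70119 = 1281. ✓

x = 420, y = -159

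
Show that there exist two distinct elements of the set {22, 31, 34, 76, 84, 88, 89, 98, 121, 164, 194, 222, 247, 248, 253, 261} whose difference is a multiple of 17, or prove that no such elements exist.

Residues mod 17: 22↦5, 31↦14, 34↦0, 76↦8, 84↦16, 88↦3, 89↦4, 98↦13, 121↦2, 164↦11, 194↦7, 222↦1, 247↦9, 248↦10, 253↦15, 261↦6.
These 16 residues are pairwise different, hence no difference of two elements is divisible by 17.

No, no such pair exists.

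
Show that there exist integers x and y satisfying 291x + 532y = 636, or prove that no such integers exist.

x = 68, y = -36

Since gcd(291, 532) = 1, every integer is an integer combination of 291 and 532.
Run the Euclidean algorithm on 532 and 291: 532 = 1·291 + 241, 291 = 1·241 + 50, 241 = 4·50 + 41, 50 = 1·41 + 9, 41 = 4·9 + 5, 9 = 1·5 + 4, 5 = 1·4 + 1, 4 = 4·1 + 0.
Working back up the chain: 1 = 5 − 1·4 = 5 − (9 − 1·5) = −9 + 2·5 = −9 + 2·(41 − 4·9) = 2·41 − 9·9 = 2·41 − 9·(50 − 1·41) = −9·50 + 11·41 = −9·50 + 11·(241 − 4·50) = 11·241 − 53·50 = 11·241 − 53·(291 − 1·241) = −53·291 + 64·241 = −53·291 + 64·(532 − 1·291) = 64·532 − 117·291. So 291·(-117) + 532·64 = 1.
Multiplying through by 636: x = (-117)·636 = -74412, y = 64·636 = 40704 is a solution.
Adding 140·532 to x and subtracting 140·291 from y gives the tidier solution (68, -36).
Check: 291·68 + 532·(-36) = 19788 − 19152 = 636. ✓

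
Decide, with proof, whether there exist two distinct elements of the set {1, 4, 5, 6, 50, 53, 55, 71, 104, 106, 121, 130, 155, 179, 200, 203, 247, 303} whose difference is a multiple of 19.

Reduce each element modulo 19: 1↦1, 4↦4, 5↦5, 6↦6, 50↦12, 53↦15, 55↦17, 71↦14, 104↦9, 106↦11, 121↦7, 130↦16, 155↦3, 179↦8, 200↦10, 203↦13, 247↦0, 303↦18.
All 18 residues are distinct, so no two elements differ by a multiple of 19.

There is no such pair.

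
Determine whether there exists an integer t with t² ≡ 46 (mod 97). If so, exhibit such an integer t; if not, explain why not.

No such integer exists.

Apply Euler's criterion with the prime 97: 46 is a quadratic residue iff 46^48 ≡ 1 (mod 97), and a non-residue iff it is ≡ −1.
Squaring successively (mod 97): 46^2 = 2116 ≡ 79; 46^4 ≡ 79² = 6241 ≡ 33; 46^8 ≡ 33² = 1089 ≡ 22; 46^16 ≡ 22² = 484 ≡ 96; 46^32 ≡ 96² = 9216 ≡ 1.
Since 48 = 32 + 16, 46^48 ≡ 1 · 96; multiplying out mod 97: 1·96 = 96 ≡ 96. Thus 46^48 ≡ 96 ≡ −1 (mod 97).
By Euler's criterion 46 is a quadratic non-residue mod 97: no t satisfies t² ≡ 46 (mod 97).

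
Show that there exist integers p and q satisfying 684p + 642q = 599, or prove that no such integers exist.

No such integers exist.

gcd(684, 642) = 6, so every integer of the form 684p + 642q is a multiple of 6.
However 599 leaves remainder 5 on division by 6.
Hence no integers p, q satisfy the equation.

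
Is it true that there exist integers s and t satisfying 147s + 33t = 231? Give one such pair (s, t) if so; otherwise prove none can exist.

Since gcd(147, 33) = 3 and 231 = 3·77, Bézout's identity guarantees a solution.
Dividing through by 3 reduces the equation to 49s + 11t = 77.
Run the Euclidean algorithm on 49 and 11: 49 = 4·11 + 5, 11 = 2·5 + 1, 5 = 5·1 + 0.
Working back up the chain: 1 = 11 − 2·5 = 11 − 2·(49 − 4·11) = −2·49 + 9·11. So 49·(-2) + 11·9 = 1.
Multiplying through by 77: s = (-2)·77 = -154, t = 9·77 = 693 is a solution.
Adding 14·11 to s and subtracting 14·49 from t gives the tidier solution (0, 7).
Indeed 147·0 + 33·7 = 0 + 231 = 231.

s = 0, t = 7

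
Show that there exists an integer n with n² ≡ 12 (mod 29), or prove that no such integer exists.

Apply Euler's criterion with the prime 29: 12 is a quadratic residue iff 12^14 ≡ 1 (mod 29), and a non-residue iff it is ≡ −1.
Repeated squaring mod 29: 12^2 = 144 ≡ 28; 12^4 ≡ 28² = 784 ≡ 1; 12^8 ≡ 1² = 1 ≡ 1.
Since 14 = 8 + 4 + 2, 12^14 ≡ 1 · 1 · 28; multiplying out mod 29: 1·1 = 1 ≡ 1, then 1·28 = 28 ≡ 28. Thus 12^14 ≡ 28 ≡ −1 (mod 29).
The value −1 means 12 is a non-residue modulo 29, so n² ≡ 12 (mod 29) is impossible.

There is no such integer.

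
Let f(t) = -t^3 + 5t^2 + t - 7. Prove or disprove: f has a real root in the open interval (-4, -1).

f(-4) = 133 and f(-1) = -2, which have opposite signs.
f is continuous everywhere (it is a polynomial), in particular on [-4, -1].
By the Intermediate Value Theorem f must vanish at some point of (-4, -1).

Such a root exists.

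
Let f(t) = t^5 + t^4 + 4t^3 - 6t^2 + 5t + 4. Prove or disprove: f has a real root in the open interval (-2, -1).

The endpoint values f(-2) = -78 and f(-1) = -11 are both negative. Claim: f(t) < 0 for every t in (-2, -1).
Substitute t = -1 − u, where 0 < u < 1 on the interval. Expanding, f(-1 − u) = -u^5 - 4u^4 - 10u^3 - 22u^2 - 30u - 11.
All 6 nonzero coefficients of this polynomial in u are negative; hence for u > 0 the value is a sum of negative terms (the constant -11 among them).
Therefore f(t) < 0 throughout (-2, -1), and f has no zero there.

f has no root in that interval.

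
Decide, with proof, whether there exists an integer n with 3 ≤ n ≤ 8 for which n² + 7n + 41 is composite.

n = 8

At n = 8: 8² + 7·8 + 41 = 161 = 7·23, which is composite.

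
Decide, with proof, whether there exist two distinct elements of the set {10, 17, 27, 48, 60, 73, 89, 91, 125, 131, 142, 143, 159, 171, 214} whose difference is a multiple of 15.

Reduce each element modulo 15: 10↦10, 17↦2, 27↦12, 48↦3, 60↦0, 73↦13, 89↦14, 91↦1, 125↦5, 131↦11, 142↦7, 143↦8, 159↦9, 171↦6, 214↦4.
All 15 residues are distinct, so no two elements differ by a multiple of 15.

No, no such pair exists.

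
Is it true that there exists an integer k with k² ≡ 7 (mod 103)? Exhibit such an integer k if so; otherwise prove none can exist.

k = 25 works: 25² = 625, and 625 − 7 = 618 = 6·103.

k = 25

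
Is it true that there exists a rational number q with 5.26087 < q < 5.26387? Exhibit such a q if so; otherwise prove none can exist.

Scale by 19: the interval becomes (99.95653, 100.01353), which contains the integer 100.
Hence 100/19 is a rational number with 5.26087 < 100/19 < 5.26387.

q = 100/19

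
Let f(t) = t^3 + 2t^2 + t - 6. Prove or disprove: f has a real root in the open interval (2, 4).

No.

f(2) = 12 and f(4) = 94, both positive, so a sign-change argument is unavailable; we show f keeps this sign on the whole interval.
Shift to the endpoint 2: with t = 2 + u (0 < u < 2), one computes f(2 + u) = u^3 + 8u^2 + 21u + 12.
The nonzero coefficients here are all positive, so for u > 0 every term is positive (or zero), and the constant term 12 is strictly positive.
So f is strictly positive on (2, 4); no root exists in the interval.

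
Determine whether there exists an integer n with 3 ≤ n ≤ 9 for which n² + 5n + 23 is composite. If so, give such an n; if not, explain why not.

The values for n = 3, 4, …, 9 are 47, 59, 73, 89, 107, 127, 149, and each of these is prime.
So no value in the range makes the expression composite.

No, no such integer n in that range exists.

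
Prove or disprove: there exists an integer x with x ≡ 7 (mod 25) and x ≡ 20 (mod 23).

x = 457

gcd(25, 23) = 1, so the Chinese Remainder Theorem guarantees exactly one residue class mod 575 satisfying both.
Write x = 7 + 25t and require 7 + 25t ≡ 20 (mod 23), i.e. 25t ≡ 13 (mod 23).
25 ≡ 2 (mod 23), so this reads 2t ≡ 13 (mod 23). Since 2·12 = 24 = 1·23 + 1, the inverse of 2 mod 23 is 12.
Therefore t ≡ 12·13 = 156 ≡ 18 (mod 23).
Taking t = 18 gives x = 7 + 25·18 = 457.
Check: 457 mod 25 = 7, 457 mod 23 = 20. ✓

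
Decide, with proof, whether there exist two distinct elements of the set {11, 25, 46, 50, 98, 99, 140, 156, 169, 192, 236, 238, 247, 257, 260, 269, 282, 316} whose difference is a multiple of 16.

25 mod 16 = 9 and 169 mod 16 = 9, so 169 − 25 = 144 = 9·16.

25 and 169 are such a pair.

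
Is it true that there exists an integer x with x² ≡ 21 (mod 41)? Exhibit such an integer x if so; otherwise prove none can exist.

x = 12

Take x = 12. Then 12² = 144 = 3·41 + 21, so 12² ≡ 21 (mod 41).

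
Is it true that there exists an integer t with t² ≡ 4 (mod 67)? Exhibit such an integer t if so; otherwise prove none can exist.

t = 65

t = 65 works: 65² = 4225, and 4225 − 4 = 4221 = 63·67.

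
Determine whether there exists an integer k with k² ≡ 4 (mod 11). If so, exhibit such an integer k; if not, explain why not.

k = 9

Take k = 9. Then 9² = 81 = 7·11 + 4, so 9² ≡ 4 (mod 11).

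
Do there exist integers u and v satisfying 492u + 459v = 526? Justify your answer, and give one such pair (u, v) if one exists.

gcd(492, 459) = 3, so every integer of the form 492u + 459v is a multiple of 3.
But 526 is not a multiple of 3 (it leaves remainder 1).
Hence no integers u, v satisfy the equation.

There are no such integers.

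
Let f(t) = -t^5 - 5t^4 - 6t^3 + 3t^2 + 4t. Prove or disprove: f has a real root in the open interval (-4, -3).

f(-4) = 160 and f(-3) = 15, both positive, so a sign-change argument is unavailable; we show f keeps this sign on the whole interval.
Substitute t = -3 − u, where 0 < u < 1 on the interval. Expanding, f(-3 − u) = u^5 + 10u^4 + 36u^3 + 57u^2 + 41u + 15.
All 6 nonzero coefficients of this polynomial in u are positive; hence for u > 0 the value is a sum of positive terms (the constant 15 among them).
Therefore f(t) > 0 throughout (-4, -3), and f has no zero there.

No.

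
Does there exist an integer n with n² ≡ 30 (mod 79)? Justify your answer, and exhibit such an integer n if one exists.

There is no such integer.

Apply Euler's criterion with the prime 79: 30 is a quadratic residue iff 30^39 ≡ 1 (mod 79), and a non-residue iff it is ≡ −1.
Repeated squaring mod 79: 30^2 = 900 ≡ 31; 30^4 ≡ 31² = 961 ≡ 13; 30^8 ≡ 13² = 169 ≡ 11; 30^16 ≡ 11² = 121 ≡ 42; 30^32 ≡ 42² = 1764 ≡ 26.
Since 39 = 32 + 4 + 2 + 1, 30^39 ≡ 26 · 13 · 31 · 30; multiplying out mod 79: 26·13 = 338 ≡ 22, then 22·31 = 682 ≡ 50, then 50·30 = 1500 ≡ 78. Thus 30^39 ≡ 78 ≡ −1 (mod 79).
By Euler's criterion 30 is a quadratic non-residue mod 79: no n satisfies n² ≡ 30 (mod 79).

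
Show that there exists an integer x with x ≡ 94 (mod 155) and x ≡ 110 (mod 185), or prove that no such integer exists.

There is no such integer.

gcd(155, 185) = 5. If x ≡ 94 (mod 155) and x ≡ 110 (mod 185), then x ≡ 94 (mod 5) and x ≡ 110 (mod 5).
However 94 ≡ 4 and 110 ≡ 0 (mod 5), and 4 ≠ 0.
Hence the system has no solution.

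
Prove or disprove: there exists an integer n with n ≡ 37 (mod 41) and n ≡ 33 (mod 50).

gcd(41, 50) = 1, so the Chinese Remainder Theorem guarantees exactly one residue class mod 2050 satisfying both.
Write n = 37 + 41t and require 37 + 41t ≡ 33 (mod 50), i.e. 41t ≡ 46 (mod 50).
Note 41·11 = 451 ≡ 1 (mod 50) (as 451 − 1 = 9·50), so 41⁻¹ ≡ 11.
Multiplying by 11: t ≡ 11·46 = 506 ≡ 6 (mod 50).
Taking t = 6 gives n = 37 + 41·6 = 283.
Verify: 283 = 6·41 + 37 and 283 = 5·50 + 33. ✓

n = 283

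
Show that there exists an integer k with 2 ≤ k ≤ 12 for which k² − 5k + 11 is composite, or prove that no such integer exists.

k = 11

At k = 11: 11² − 5·11 + 11 = 77 = 7·11, which is composite.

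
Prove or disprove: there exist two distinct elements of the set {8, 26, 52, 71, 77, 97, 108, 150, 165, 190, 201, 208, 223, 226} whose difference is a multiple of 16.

Two integers differ by a multiple of 16 exactly when they have the same residue mod 16. The residues are 8↦8, 26↦10, 52↦4, 71↦7, 77↦13, 97↦1, 108↦12, 150↦6, 165↦5, 190↦14, 201↦9, 208↦0, 223↦15, 226↦2.
No residue repeats among the 14 elements, so no pair has difference ≡ 0 (mod 16).

There is no such pair.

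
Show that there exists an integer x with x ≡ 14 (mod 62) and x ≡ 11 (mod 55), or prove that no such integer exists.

gcd(62, 55) = 1, so the Chinese Remainder Theorem guarantees exactly one residue class mod 3410 satisfying both.
Write x = 14 + 62t and require 14 + 62t ≡ 11 (mod 55), i.e. 62t ≡ 52 (mod 55).
62 ≡ 7 (mod 55), so this reads 7t ≡ 52 (mod 55). Since 7·8 = 56 = 1·55 + 1, the inverse of 7 mod 55 is 8.
Therefore t ≡ 8·52 = 416 ≡ 31 (mod 55).
Taking t = 31 gives x = 14 + 62·31 = 1936.
Check: 1936 mod 62 = 14, 1936 mod 55 = 11. ✓

x = 1936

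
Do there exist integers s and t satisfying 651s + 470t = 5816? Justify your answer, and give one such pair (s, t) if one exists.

s = 136, t = -176

Since gcd(651, 470) = 1, every integer is an integer combination of 651 and 470.
Euclidean algorithm: 651 = 1·470 + 181, 470 = 2·181 + 108, 181 = 1·108 + 73, 108 = 1·73 + 35, 73 = 2·35 + 3, 35 = 11·3 + 2, 3 = 1·2 + 1, 2 = 2·1 + 0.
Back-substituting, 1 = 3 − 1·2 = 3 − (35 − 11·3) = −35 + 12·3 = −35 + 12·(73 − 2·35) = 12·73 − 25·35 = 12·73 − 25·(108 − 1·73) = −25·108 + 37·73 = −25·108 + 37·(181 − 1·108) = 37·181 − 62·108 = 37·181 − 62·(470 − 2·181) = −62·470 + 161·181 = −62·470 + 161·(651 − 1·470) = 161·651 − 223·470; that is, 651·161 + 470·(-223) = 1.
Multiplying through by 5816: s = 161·5816 = 936376, t = (-223)·5816 = -1296968 is a solution.
The general solution is s = 936376 + 470k, t = -1296968 − 651k; taking k = -1992 gives the smaller pair s = 136, t = -176.
Indeed 651·136 + 470·(-176) = 88536 − 82720 = 5816.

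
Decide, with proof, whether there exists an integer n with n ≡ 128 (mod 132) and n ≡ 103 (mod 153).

Reduce both congruences modulo 3, which divides 132 and 153: they say n ≡ 128 (mod 3) and n ≡ 103 (mod 3).
However 128 ≡ 2 and 103 ≡ 1 (mod 3), and 2 ≠ 1.
Therefore no such n exists.

No, no such integer exists.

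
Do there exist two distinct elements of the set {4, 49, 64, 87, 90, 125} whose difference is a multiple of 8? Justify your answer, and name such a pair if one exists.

There is no such pair.

Two integers differ by a multiple of 8 exactly when they have the same residue mod 8. The residues are 4↦4, 49↦1, 64↦0, 87↦7, 90↦2, 125↦5.
All 6 residues are distinct, so no two elements differ by a multiple of 8.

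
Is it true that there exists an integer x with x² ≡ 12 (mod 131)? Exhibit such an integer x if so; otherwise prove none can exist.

Take x = 55. Then 55² = 3025 = 23·131 + 12, so 55² ≡ 12 (mod 131).

x = 55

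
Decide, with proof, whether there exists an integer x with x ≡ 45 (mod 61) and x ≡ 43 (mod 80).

Since 61 and 80 share no common factor, CRT says the pair of congruences has a solution (unique mod 4880).
Any solution of the first congruence is x = 45 + 61t; substituting into the second, 61t ≡ 43 − 45 ≡ 78 (mod 80).
Note 61·21 = 1281 ≡ 1 (mod 80) (as 1281 − 1 = 16·80), so 61⁻¹ ≡ 21.
Multiplying by 21: t ≡ 21·78 = 1638 ≡ 38 (mod 80).
Taking t = 38 gives x = 45 + 61·38 = 2363.
Indeed 2363 ≡ 45 (mod 61) and 2363 ≡ 43 (mod 80).

x = 2363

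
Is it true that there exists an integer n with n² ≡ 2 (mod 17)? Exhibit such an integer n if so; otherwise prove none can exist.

n = 6

n = 6 works: 6² = 36, and 36 − 2 = 34 = 2·17.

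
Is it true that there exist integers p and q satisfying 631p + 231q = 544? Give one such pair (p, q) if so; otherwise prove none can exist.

p = 103, q = -279

Since gcd(631, 231) = 1, every integer is an integer combination of 631 and 231.
Euclidean algorithm: 631 = 2·231 + 169, 231 = 1·169 + 62, 169 = 2·62 + 45, 62 = 1·45 + 17, 45 = 2·17 + 11, 17 = 1·11 + 6, 11 = 1·6 + 5, 6 = 1·5 + 1, 5 = 5·1 + 0.
Back-substituting, 1 = 6 − 1·5 = 6 − (11 − 1·6) = −11 + 2·6 = −11 + 2·(17 − 1·11) = 2·17 − 3·11 = 2·17 − 3·(45 − 2·17) = −3·45 + 8·17 = −3·45 + 8·(62 − 1·45) = 8·62 − 11·45 = 8·62 − 11·(169 − 2·62) = −11·169 + 30·62 = −11·169 + 30·(231 − 1·169) = 30·231 − 41·169 = 30·231 − 41·(631 − 2·231) = −41·631 + 112·231; that is, 631·(-41) + 231·112 = 1.
Multiplying through by 544: p = (-41)·544 = -22304, q = 112·544 = 60928 is a solution.
The general solution is p = -22304 + 231k, q = 60928 − 631k; taking k = 97 gives the smaller pair p = 103, q = -279.
Indeed 631·103 + 231·(-279) = 64993 − 64449 = 544.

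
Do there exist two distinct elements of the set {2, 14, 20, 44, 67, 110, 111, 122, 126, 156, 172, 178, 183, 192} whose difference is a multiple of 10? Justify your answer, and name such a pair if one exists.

Yes: 2 and 122.

Reduce each element mod 10: 2↦2, 14↦4, 20↦0, 44↦4, 67↦7, 110↦0, 111↦1, 122↦2, 126↦6, 156↦6, 172↦2, 178↦8, 183↦3, 192↦2. The residue 2 repeats (at 2 and 122), and 122 − 2 = 120 = 12·10.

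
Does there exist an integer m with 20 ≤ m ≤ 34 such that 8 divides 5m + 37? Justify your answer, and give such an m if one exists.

m = 23

Scanning upward from m = 20 gives 137, 142, 147, none divisible by 8. At m = 23 we get 5·23 + 37 = 152, and 152 = 8·19.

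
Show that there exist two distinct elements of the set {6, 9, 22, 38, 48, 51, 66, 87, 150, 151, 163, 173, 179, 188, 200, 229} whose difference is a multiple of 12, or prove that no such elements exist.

Both 6 and 66 leave remainder 6 on division by 12; their difference 60 = 5·12 is a multiple of 12.

Yes: 6 and 66.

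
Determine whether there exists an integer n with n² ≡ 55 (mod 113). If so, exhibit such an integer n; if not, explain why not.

Apply Euler's criterion with the prime 113: 55 is a quadratic residue iff 55^56 ≡ 1 (mod 113), and a non-residue iff it is ≡ −1.
Repeated squaring mod 113: 55^2 = 3025 ≡ 87; 55^4 ≡ 87² = 7569 ≡ 111; 55^8 ≡ 111² = 12321 ≡ 4; 55^16 ≡ 4² = 16 ≡ 16; 55^32 ≡ 16² = 256 ≡ 30.
Since 56 = 32 + 16 + 8, 55^56 ≡ 30 · 16 · 4; multiplying out mod 113: 30·16 = 480 ≡ 28, then 28·4 = 112 ≡ 112. Thus 55^56 ≡ 112 ≡ −1 (mod 113).
By Euler's criterion 55 is a quadratic non-residue mod 113: no n satisfies n² ≡ 55 (mod 113).

No such integer exists.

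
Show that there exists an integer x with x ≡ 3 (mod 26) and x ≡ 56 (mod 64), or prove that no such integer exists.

Reduce both congruences modulo 2, which divides 26 and 64: they say x ≡ 3 (mod 2) and x ≡ 56 (mod 2).
But 3 mod 2 = 1 while 56 mod 2 = 0, a contradiction.
Therefore no such x exists.

No, no such integer exists.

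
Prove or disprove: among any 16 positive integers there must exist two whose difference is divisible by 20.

Try 16 consecutive integers, 93, 94, …, 108. Their remainders mod 20 are 13, 14, 15, 16, 17, 18, 19, 0, 1, 2, 3, 4, 5, 6, 7, 8 — pairwise different, as any 16 ≤ 20 consecutive integers have distinct residues.
The differences between them range over 1, …, 15, none of which is divisible by 20.

No; for instance {93, 94, 95, 96, 97, 98, 99, 100, 101, 102, 103, 104, 105, 106, 107, 108} is a counterexample.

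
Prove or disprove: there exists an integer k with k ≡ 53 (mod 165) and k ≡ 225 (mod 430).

Reduce both congruences modulo 5, which divides 165 and 430: they say k ≡ 53 (mod 5) and k ≡ 225 (mod 5).
However 53 ≡ 3 and 225 ≡ 0 (mod 5), and 3 ≠ 0.
So no integer satisfies both congruences.

No such integer exists.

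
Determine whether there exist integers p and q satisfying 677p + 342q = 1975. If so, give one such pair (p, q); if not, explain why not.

677 and 342 are coprime, so 677p + 342q ranges over all of ℤ.
Dividing repeatedly: 677 = 1·342 + 335, 342 = 1·335 + 7, 335 = 47·7 + 6, 7 = 1·6 + 1, 6 = 6·1 + 0.
Working back up the chain: 1 = 7 − 1·6 = 7 − (335 − 47·7) = −335 + 48·7 = −335 + 48·(342 − 1·335) = 48·342 − 49·335 = 48·342 − 49·(677 − 1·342) = −49·677 + 97·342. So 677·(-49) + 342·97 = 1.
Multiplying through by 1975: p = (-49)·1975 = -96775, q = 97·1975 = 191575 is a solution.
Adding 283·342 to p and subtracting 283·677 from q gives the tidier solution (11, -16).
Check: 677·11 + 342·(-16) = 7447 − 5472 = 1975. ✓

p = 11, q = -16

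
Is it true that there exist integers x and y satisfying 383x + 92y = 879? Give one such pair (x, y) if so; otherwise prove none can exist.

383 and 92 are coprime, so 383x + 92y ranges over all of ℤ.
Dividing repeatedly: 383 = 4·92 + 15, 92 = 6·15 + 2, 15 = 7·2 + 1, 2 = 2·1 + 0.
Back-substituting, 1 = 15 − 7·2 = 15 − 7·(92 − 6·15) = −7·92 + 43·15 = −7·92 + 43·(383 − 4·92) = 43·383 − 179·92; that is, 383·43 + 92·(-179) = 1.
Times 879: 383·37797 + 92·(-157341) = 879, so (37797, -157341) solves it.
Shifting by a multiple of (92, −383) keeps it a solution: x = 37797 − 410·92 = 77, y = -157341 + 410·383 = -311.
Indeed 383·77 + 92·(-311) = 29491 − 28612 = 879.

x = 77, y = -311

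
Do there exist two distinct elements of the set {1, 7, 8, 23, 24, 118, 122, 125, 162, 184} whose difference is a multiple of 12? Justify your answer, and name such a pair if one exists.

There is no such pair.

Residues mod 12: 1↦1, 7↦7, 8↦8, 23↦11, 24↦0, 118↦10, 122↦2, 125↦5, 162↦6, 184↦4.
No residue repeats among the 10 elements, so no pair has difference ≡ 0 (mod 12).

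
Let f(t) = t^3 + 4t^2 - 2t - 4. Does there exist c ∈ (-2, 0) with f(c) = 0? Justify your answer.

Yes, such a c exists.

f(-2) = 8 and f(0) = -4, which have opposite signs.
Since f is a polynomial it is continuous on [-2, 0].
By the Intermediate Value Theorem f must vanish at some point of (-2, 0).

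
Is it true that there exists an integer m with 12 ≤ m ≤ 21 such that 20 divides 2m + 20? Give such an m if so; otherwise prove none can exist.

Try m = 20: 2·20 + 20 = 60 = 3·20, which is divisible by 20.

m = 20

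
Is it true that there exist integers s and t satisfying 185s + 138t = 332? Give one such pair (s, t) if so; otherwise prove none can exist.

s = 10, t = -11

Since gcd(185, 138) = 1, every integer is an integer combination of 185 and 138.
Run the Euclidean algorithm on 185 and 138: 185 = 1·138 + 47, 138 = 2·47 + 44, 47 = 1·44 + 3, 44 = 14·3 + 2, 3 = 1·2 + 1, 2 = 2·1 + 0.
Unwinding: 1 = 3 − 1·2 = 3 − (44 − 14·3) = −44 + 15·3 = −44 + 15·(47 − 1·44) = 15·47 − 16·44 = 15·47 − 16·(138 − 2·47) = −16·138 + 47·47 = −16·138 + 47·(185 − 1·138) = 47·185 − 63·138, i.e. 185·47 + 138·(-63) = 1.
Multiplying through by 332: s = 47·332 = 15604, t = (-63)·332 = -20916 is a solution.
The general solution is s = 15604 + 138k, t = -20916 − 185k; taking k = -113 gives the smaller pair s = 10, t = -11.
Indeed 185·10 + 138·(-11) = 1850 − 1518 = 332.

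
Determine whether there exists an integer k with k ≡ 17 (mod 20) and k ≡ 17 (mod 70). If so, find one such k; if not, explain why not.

The moduli are not coprime: gcd(20, 70) = 10. Compatibility requires 10 ∣ (17 − 17) = 0, which holds, so solutions exist.
In fact k = 17 itself already satisfies 17 mod 70 = 17.
Check: 17 mod 20 = 17, 17 mod 70 = 17. ✓

k = 17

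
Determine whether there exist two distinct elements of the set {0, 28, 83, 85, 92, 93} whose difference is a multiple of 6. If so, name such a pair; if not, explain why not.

Two integers differ by a multiple of 6 exactly when they have the same residue mod 6. The residues are 0↦0, 28↦4, 83↦5, 85↦1, 92↦2, 93↦3.
No residue repeats among the 6 elements, so no pair has difference ≡ 0 (mod 6).

No, no such pair exists.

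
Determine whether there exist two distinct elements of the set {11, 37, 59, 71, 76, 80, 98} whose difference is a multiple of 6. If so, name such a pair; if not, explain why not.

Yes: 11 and 59.

11 mod 6 = 5 and 59 mod 6 = 5, so 59 − 11 = 48 = 8·6.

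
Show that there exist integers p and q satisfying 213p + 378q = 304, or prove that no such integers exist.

No such integers exist.

Any value of 213p + 378q is a multiple of gcd(213, 378) = 3.
But 304 is not a multiple of 3 (it leaves remainder 1).
Therefore 213p + 378q = 304 has no solution in integers.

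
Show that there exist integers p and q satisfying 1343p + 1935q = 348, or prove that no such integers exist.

p = 1686, q = -1170

1343 and 1935 are coprime, so 1343p + 1935q ranges over all of ℤ.
Run the Euclidean algorithm on 1935 and 1343: 1935 = 1·1343 + 592, 1343 = 2·592 + 159, 592 = 3·159 + 115, 159 = 1·115 + 44, 115 = 2·44 + 27, 44 = 1·27 + 17, 27 = 1·17 + 10, 17 = 1·10 + 7, 10 = 1·7 + 3, 7 = 2·3 + 1, 3 = 3·1 + 0.
Back-substituting, 1 = 7 − 2·3 = 7 − 2·(10 − 1·7) = −2·10 + 3·7 = −2·10 + 3·(17 − 1·10) = 3·17 − 5·10 = 3·17 − 5·(27 − 1·17) = −5·27 + 8·17 = −5·27 + 8·(44 − 1·27) = 8·44 − 13·27 = 8·44 − 13·(115 − 2·44) = −13·115 + 34·44 = −13·115 + 34·(159 − 1·115) = 34·159 − 47·115 = 34·159 − 47·(592 − 3·159) = −47·592 + 175·159 = −47·592 + 175·(1343 − 2·592) = 175·1343 − 397·592 = 175·1343 − 397·(1935 − 1·1343) = −397·1935 + 572·1343; that is, 1343·572 + 1935·(-397) = 1.
Scaling by 348 gives the particular solution (p, q) = (199056, -138156).
Shifting by a multiple of (1935, −1343) keeps it a solution: p = 199056 − 102·1935 = 1686, q = -138156 + 102·1343 = -1170.
Indeed 1343·1686 + 1935·(-1170) = 2264298 − 2263950 = 348.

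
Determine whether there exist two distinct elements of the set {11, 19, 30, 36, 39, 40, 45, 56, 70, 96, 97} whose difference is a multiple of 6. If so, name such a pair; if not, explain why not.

Reduce each element mod 6: 11↦5, 19↦1, 30↦0, 36↦0, 39↦3, 40↦4, 45↦3, 56↦2, 70↦4, 96↦0, 97↦1. The residue 1 repeats (at 19 and 97), and 97 − 19 = 78 = 13·6.

Yes: 19 and 97.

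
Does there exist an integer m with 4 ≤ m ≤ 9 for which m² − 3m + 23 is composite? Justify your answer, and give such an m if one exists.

At m = 9: 9² − 3·9 + 23 = 77 = 7·11, which is composite.

m = 9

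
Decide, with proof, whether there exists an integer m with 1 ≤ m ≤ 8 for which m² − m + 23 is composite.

m = 2

At m = 2: 2² − 2 + 23 = 25 = 5·5, which is composite.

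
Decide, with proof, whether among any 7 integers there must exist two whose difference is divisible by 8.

Take the 7 consecutive integers 35, 36, …, 41: their residues mod 8 are all distinct because 7 ≤ 8.
The differences between them range over 1, …, 6, none of which is divisible by 8.

No, the set {35, 36, 37, 38, 39, 40, 41} is a counterexample.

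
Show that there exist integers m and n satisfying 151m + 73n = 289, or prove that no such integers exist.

Since gcd(151, 73) = 1, every integer is an integer combination of 151 and 73.
Run the Euclidean algorithm on 151 and 73: 151 = 2·73 + 5, 73 = 14·5 + 3, 5 = 1·3 + 2, 3 = 1·2 + 1, 2 = 2·1 + 0.
Unwinding: 1 = 3 − 1·2 = 3 − (5 − 1·3) = −5 + 2·3 = −5 + 2·(73 − 14·5) = 2·73 − 29·5 = 2·73 − 29·(151 − 2·73) = −29·151 + 60·73, i.e. 151·(-29) + 73·60 = 1.
Scaling by 289 gives the particular solution (m, n) = (-8381, 17340).
Shifting by a multiple of (73, −151) keeps it a solution: m = -8381 + 115·73 = 14, n = 17340 − 115·151 = -25.
Indeed 151·14 + 73·(-25) = 2114 − 1825 = 289.

m = 14, n = -25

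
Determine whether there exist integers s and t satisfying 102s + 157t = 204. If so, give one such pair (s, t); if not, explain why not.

Since gcd(102, 157) = 1, every integer is an integer combination of 102 and 157.
Euclidean algorithm: 157 = 1·102 + 55, 102 = 1·55 + 47, 55 = 1·47 + 8, 47 = 5·8 + 7, 8 = 1·7 + 1, 7 = 7·1 + 0.
Working back up the chain: 1 = 8 − 1·7 = 8 − (47 − 5·8) = −47 + 6·8 = −47 + 6·(55 − 1·47) = 6·55 − 7·47 = 6·55 − 7·(102 − 1·55) = −7·102 + 13·55 = −7·102 + 13·(157 − 1·102) = 13·157 − 20·102. So 102·(-20) + 157·13 = 1.
Times 204: 102·(-4080) + 157·2652 = 204, so (-4080, 2652) solves it.
The general solution is s = -4080 + 157k, t = 2652 − 102k; taking k = 26 gives the smaller pair s = 2, t = 0.
Check: 102·2 + 157·0 = 204 + 0 = 204. ✓

s = 2, t = 0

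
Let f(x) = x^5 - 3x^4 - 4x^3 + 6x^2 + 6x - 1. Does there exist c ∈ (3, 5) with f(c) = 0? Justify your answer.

Yes, such a c exists.

f(3) = -37 and f(5) = 929, which have opposite signs.
f is continuous everywhere (it is a polynomial), in particular on [3, 5].
So by the Intermediate Value Theorem there is a c strictly between 3 and 5 with f(c) = 0.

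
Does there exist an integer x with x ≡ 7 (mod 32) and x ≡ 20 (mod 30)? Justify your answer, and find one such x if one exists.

No such integer exists.

gcd(32, 30) = 2. If x ≡ 7 (mod 32) and x ≡ 20 (mod 30), then x ≡ 7 (mod 2) and x ≡ 20 (mod 2).
But 7 mod 2 = 1 while 20 mod 2 = 0, a contradiction.
Therefore no such x exists.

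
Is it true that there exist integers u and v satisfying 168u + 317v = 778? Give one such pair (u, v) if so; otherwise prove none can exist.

Since gcd(168, 317) = 1, every integer is an integer combination of 168 and 317.
Euclidean algorithm: 317 = 1·168 + 149, 168 = 1·149 + 19, 149 = 7·19 + 16, 19 = 1·16 + 3, 16 = 5·3 + 1, 3 = 3·1 + 0.
Back-substituting, 1 = 16 − 5·3 = 16 − 5·(19 − 1·16) = −5·19 + 6·16 = −5·19 + 6·(149 − 7·19) = 6·149 − 47·19 = 6·149 − 47·(168 − 1·149) = −47·168 + 53·149 = −47·168 + 53·(317 − 1·168) = 53·317 − 100·168; that is, 168·(-100) + 317·53 = 1.
Multiplying through by 778: u = (-100)·778 = -77800, v = 53·778 = 41234 is a solution.
Adding 246·317 to u and subtracting 246·168 from v gives the tidier solution (182, -94).
Check: 168·182 + 317·(-94) = 30576 − 29798 = 778. ✓

u = 182, v = -94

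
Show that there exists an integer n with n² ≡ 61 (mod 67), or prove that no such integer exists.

No, no such integer exists.

67 is prime, so by Euler's criterion 61 is a square mod 67 iff 61^((67−1)/2) = 61^33 ≡ 1 (mod 67).
Repeated squaring mod 67: 61^2 = 3721 ≡ 36; 61^4 ≡ 36² = 1296 ≡ 23; 61^8 ≡ 23² = 529 ≡ 60; 61^16 ≡ 60² = 3600 ≡ 49; 61^32 ≡ 49² = 2401 ≡ 56.
Since 33 = 32 + 1, 61^33 ≡ 56 · 61; multiplying out mod 67: 56·61 = 3416 ≡ 66. Thus 61^33 ≡ 66 ≡ −1 (mod 67).
By Euler's criterion 61 is a quadratic non-residue mod 67: no n satisfies n² ≡ 61 (mod 67).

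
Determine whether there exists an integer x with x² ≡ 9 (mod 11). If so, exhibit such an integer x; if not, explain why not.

x = 3

Take x = 3. Then 3² = 9, and since 0 ≤ 9 < 11 this is already reduced: 3² ≡ 9 (mod 11).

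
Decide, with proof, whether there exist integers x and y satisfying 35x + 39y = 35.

Since gcd(35, 39) = 1, every integer is an integer combination of 35 and 39.
Dividing repeatedly: 39 = 1·35 + 4, 35 = 8·4 + 3, 4 = 1·3 + 1, 3 = 3·1 + 0.
Unwinding: 1 = 4 − 1·3 = 4 − (35 − 8·4) = −35 + 9·4 = −35 + 9·(39 − 1·35) = 9·39 − 10·35, i.e. 35·(-10) + 39·9 = 1.
Times 35: 35·(-350) + 39·315 = 35, so (-350, 315) solves it.
The general solution is x = -350 + 39k, y = 315 − 35k; taking k = 9 gives the smaller pair x = 1, y = 0.
Indeed 35·1 + 39·0 = 35 + 0 = 35.

x = 1, y = 0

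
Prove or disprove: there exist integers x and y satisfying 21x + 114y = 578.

gcd(21, 114) = 3, so every integer of the form 21x + 114y is a multiple of 3.
But 578 is not a multiple of 3 (it leaves remainder 2).
Therefore 21x + 114y = 578 has no solution in integers.

No such integers exist.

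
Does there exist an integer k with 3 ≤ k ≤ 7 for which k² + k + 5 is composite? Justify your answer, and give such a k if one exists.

At k = 4: 4² + 4 + 5 = 25 = 5·5, which is composite.

k = 4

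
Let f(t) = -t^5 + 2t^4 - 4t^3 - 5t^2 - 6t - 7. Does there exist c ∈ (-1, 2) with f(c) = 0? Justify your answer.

Yes, f has a root in the interval.

f(-1) = 1 and f(2) = -71, which have opposite signs.
As a polynomial, f is continuous on every closed interval.
By the Intermediate Value Theorem, f takes the value 0 somewhere in the open interval.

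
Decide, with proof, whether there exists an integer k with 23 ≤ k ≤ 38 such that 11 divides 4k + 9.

k = 28

Try k = 28: 4·28 + 9 = 121 = 11·11, which is divisible by 11.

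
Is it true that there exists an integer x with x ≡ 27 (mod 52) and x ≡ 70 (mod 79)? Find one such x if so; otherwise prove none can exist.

gcd(52, 79) = 1, so the Chinese Remainder Theorem guarantees exactly one residue class mod 4108 satisfying both.
Write x = 27 + 52t and require 27 + 52t ≡ 70 (mod 79), i.e. 52t ≡ 43 (mod 79).
Invert 52 mod 79 by the Euclidean algorithm: 79 = 1·52 + 27, 52 = 1·27 + 25, 27 = 1·25 + 2, 25 = 12·2 + 1, 2 = 2·1 + 0; back-substituting, 1 = 25 − 12·2 = 25 − 12·(27 − 1·25) = −12·27 + 13·25 = −12·27 + 13·(52 − 1·27) = 13·52 − 25·27 = 13·52 − 25·(79 − 1·52) = −25·79 + 38·52. Hence 52·38 ≡ 1, so 52⁻¹ ≡ 38 (mod 79).
Multiplying by 38: t ≡ 38·43 = 1634 ≡ 54 (mod 79).
Taking t = 54 gives x = 27 + 52·54 = 2835.
Indeed 2835 ≡ 27 (mod 52) and 2835 ≡ 70 (mod 79).

x = 2835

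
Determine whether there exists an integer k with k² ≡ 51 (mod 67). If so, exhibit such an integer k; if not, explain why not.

Apply Euler's criterion with the prime 67: 51 is a quadratic residue iff 51^33 ≡ 1 (mod 67), and a non-residue iff it is ≡ −1.
Squaring successively (mod 67): 51^2 = 2601 ≡ 55; 51^4 ≡ 55² = 3025 ≡ 10; 51^8 ≡ 10² = 100 ≡ 33; 51^16 ≡ 33² = 1089 ≡ 17; 51^32 ≡ 17² = 289 ≡ 21.
Since 33 = 32 + 1, 51^33 ≡ 21 · 51; multiplying out mod 67: 21·51 = 1071 ≡ 66. Thus 51^33 ≡ 66 ≡ −1 (mod 67).
By Euler's criterion 51 is a quadratic non-residue mod 67: no k satisfies k² ≡ 51 (mod 67).

There is no such integer.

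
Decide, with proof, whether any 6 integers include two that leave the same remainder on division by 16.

Take the 6 consecutive integers 62, 63, …, 67: their residues mod 16 are all distinct because 6 ≤ 16.
Hence this collection has no pair with equal remainders mod 16, disproving the claim.

No, the set {62, 63, 64, 65, 66, 67} is a counterexample.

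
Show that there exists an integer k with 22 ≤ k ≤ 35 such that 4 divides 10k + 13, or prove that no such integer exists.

The values of 10k + 13 for k = 22, 23, …, 35 are 233, 243, 253, 263, 273, 283, 293, 303, 313, 323, 333, 343, 353, 363; reduced mod 4 these are 1, 3, 1, 3, 1, 3, 1, 3, 1, 3, 1, 3, 1, 3.
The residue 0 does not occur, so no k in [22, 35] makes 10k + 13 a multiple of 4.

There is no such integer k in that range.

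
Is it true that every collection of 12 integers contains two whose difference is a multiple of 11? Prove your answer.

Yes.

Partition the integers by their residue mod 11; there are 11 classes.
Placing 12 integers into 11 classes, some class receives at least two — say a and b.
Then a ≡ b (mod 11), i.e. 11 ∣ (a − b).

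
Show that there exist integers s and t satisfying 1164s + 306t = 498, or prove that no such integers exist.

s = 7, t = -25

Since gcd(1164, 306) = 6 and 498 = 6·83, Bézout's identity guarantees a solution.
Dividing through by 6 reduces the equation to 194s + 51t = 83.
Euclidean algorithm: 194 = 3·51 + 41, 51 = 1·41 + 10, 41 = 4·10 + 1, 10 = 10·1 + 0.
Back-substituting, 1 = 41 − 4·10 = 41 − 4·(51 − 1·41) = −4·51 + 5·41 = −4·51 + 5·(194 − 3·51) = 5·194 − 19·51; that is, 194·5 + 51·(-19) = 1.
Times 83: 194·415 + 51·(-1577) = 83, so (415, -1577) solves it.
The general solution is s = 415 + 51k, t = -1577 − 194k; taking k = -8 gives the smaller pair s = 7, t = -25.
Check: 1164·7 + 306·(-25) = 8148 − 7650 = 498. ✓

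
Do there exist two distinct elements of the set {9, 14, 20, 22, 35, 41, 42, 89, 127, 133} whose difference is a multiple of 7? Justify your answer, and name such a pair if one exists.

14 mod 7 = 0 and 35 mod 7 = 0, so 35 − 14 = 21 = 3·7.

14 and 35 are such a pair.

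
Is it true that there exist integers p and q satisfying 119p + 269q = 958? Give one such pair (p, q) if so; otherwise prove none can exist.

Since gcd(119, 269) = 1, every integer is an integer combination of 119 and 269.
Run the Euclidean algorithm on 269 and 119: 269 = 2·119 + 31, 119 = 3·31 + 26, 31 = 1·26 + 5, 26 = 5·5 + 1, 5 = 5·1 + 0.
Unwinding: 1 = 26 − 5·5 = 26 − 5·(31 − 1·26) = −5·31 + 6·26 = −5·31 + 6·(119 − 3·31) = 6·119 − 23·31 = 6·119 − 23·(269 − 2·119) = −23·269 + 52·119, i.e. 119·52 + 269·(-23) = 1.
Multiplying through by 958: p = 52·958 = 49816, q = (-23)·958 = -22034 is a solution.
Shifting by a multiple of (269, −119) keeps it a solution: p = 49816 − 185·269 = 51, q = -22034 + 185·119 = -19.
Indeed 119·51 + 269·(-19) = 6069 − 5111 = 958.

p = 51, q = -19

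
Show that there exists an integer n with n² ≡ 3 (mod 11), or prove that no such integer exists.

n = 5

n = 5 works: 5² = 25, and 25 − 3 = 22 = 2·11.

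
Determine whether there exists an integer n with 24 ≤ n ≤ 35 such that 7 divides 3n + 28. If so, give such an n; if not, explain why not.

n = 28

At n = 28 we get 3·28 + 28 = 112, and 112 = 7·16.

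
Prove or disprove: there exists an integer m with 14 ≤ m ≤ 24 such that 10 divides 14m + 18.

m = 18 works, since 14·18 + 18 = 270 = 27·10.

m = 18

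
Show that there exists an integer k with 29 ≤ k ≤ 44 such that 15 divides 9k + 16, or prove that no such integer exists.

No, no such integer k in that range exists.

The values of 9k + 16 for k = 29, 30, …, 44 are 277, 286, 295, 304, 313, 322, 331, 340, 349, 358, 367, 376, 385, 394, 403, 412; reduced mod 15 these are 7, 1, 10, 4, 13, 7, 1, 10, 4, 13, 7, 1, 10, 4, 13, 7.
None is 0, so 15 never divides 9k + 16 on this range.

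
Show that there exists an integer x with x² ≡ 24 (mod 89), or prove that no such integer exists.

There is no such integer.

Apply Euler's criterion with the prime 89: 24 is a quadratic residue iff 24^44 ≡ 1 (mod 89), and a non-residue iff it is ≡ −1.
Squaring successively (mod 89): 24^2 = 576 ≡ 42; 24^4 ≡ 42² = 1764 ≡ 73; 24^8 ≡ 73² = 5329 ≡ 78; 24^16 ≡ 78² = 6084 ≡ 32; 24^32 ≡ 32² = 1024 ≡ 45.
Since 44 = 32 + 8 + 4, 24^44 ≡ 45 · 78 · 73; multiplying out mod 89: 45·78 = 3510 ≡ 39, then 39·73 = 2847 ≡ 88. Thus 24^44 ≡ 88 ≡ −1 (mod 89).
By Euler's criterion 24 is a quadratic non-residue mod 89: no x satisfies x² ≡ 24 (mod 89).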